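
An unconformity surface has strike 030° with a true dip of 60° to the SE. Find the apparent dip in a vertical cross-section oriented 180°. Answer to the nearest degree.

The strike is 030° and the section trends 180°; the acute angle between them is β = 30°.
tan(apparent dip) = tan 60° · sin 30° = 0.8660
α = arctan(0.8660) = 40.89°

41°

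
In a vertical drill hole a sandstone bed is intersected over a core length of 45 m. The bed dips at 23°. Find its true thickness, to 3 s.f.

True thickness t = h · cos(dip) = 45 × cos 23°
t = 45 × 0.9205 = 41.423 m

41.4 m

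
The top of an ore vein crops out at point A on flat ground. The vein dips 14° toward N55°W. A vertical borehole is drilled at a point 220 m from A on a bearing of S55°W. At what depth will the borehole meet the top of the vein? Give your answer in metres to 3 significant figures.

The hole lies 70° from the dip direction, so the down-dip offset is 220 × cos 70° = 75.24 m.
Depth = down-dip offset × tan(dip) = 75.24 × tan 14° = 75.24 × 0.2493
Depth = 18.76 m

18.8 m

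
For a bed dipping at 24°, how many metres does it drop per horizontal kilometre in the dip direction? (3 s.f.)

drop per km = 1000 × tan 24° = 1000 × 0.4452

445 m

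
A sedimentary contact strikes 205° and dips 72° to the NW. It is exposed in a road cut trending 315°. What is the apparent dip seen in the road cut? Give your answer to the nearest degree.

The section lies 70° from the strike.
tan α = tan 72° × sin 70° = 3.0777 × 0.9397 = 2.8921
α = arctan(2.8921) = 70.93°

71°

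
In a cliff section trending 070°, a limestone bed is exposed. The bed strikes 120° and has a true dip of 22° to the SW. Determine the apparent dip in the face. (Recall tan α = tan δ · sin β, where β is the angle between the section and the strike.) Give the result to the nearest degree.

The strike is 120° and the section trends 070°; the acute angle between them is β = 50°.
tan(apparent dip) = tan 22° · sin 50° = 0.3095
apparent dip = arctan 0.3095 = 17.20°

17°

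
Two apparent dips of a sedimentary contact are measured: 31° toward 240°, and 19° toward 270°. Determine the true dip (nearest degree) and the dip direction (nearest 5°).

true dip 35°, dip direction 210°

Represent each trace as a vector plunging at its apparent dip toward its trend (east-north-up frame): v₁ = (-0.742, -0.429, -0.515), v₂ = (-0.946, -0.000, -0.326).
Cross product v₁ × v₂ gives the pole to the plane: n ∝ (-0.140, -0.245, 0.405).
tan δ = √(n_x²+n_y²)/n_z = 0.282/0.405, so δ = 34.9°.
Dip direction = atan2(-0.140, -0.245) = 210° (azimuth of n's horizontal projection).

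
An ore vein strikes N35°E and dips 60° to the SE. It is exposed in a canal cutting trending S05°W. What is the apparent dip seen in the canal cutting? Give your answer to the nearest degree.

41°

The section lies 30° from the strike.
tan(apparent dip) = tan 60° · sin 30° = 0.8660
α = arctan(0.8660) = 40.89°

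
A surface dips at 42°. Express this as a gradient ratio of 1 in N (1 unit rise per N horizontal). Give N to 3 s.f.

1 in 1.11

1 : N means tan θ = 1/N, so N = 1/tan 42° = 1/0.9004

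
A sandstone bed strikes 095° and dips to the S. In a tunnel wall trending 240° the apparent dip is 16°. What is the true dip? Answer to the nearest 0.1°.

The section is 35° from the strike.
tan(true dip) = tan 16° / sin 35° = 0.4999
δ = arctan(0.4999) = 26.56°

26.6°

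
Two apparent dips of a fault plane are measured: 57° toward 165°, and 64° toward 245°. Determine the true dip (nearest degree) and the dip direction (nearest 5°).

true dip 67°, dip direction 215°

Represent each trace as a vector plunging at its apparent dip toward its trend (east-north-up frame): v₁ = (0.141, -0.526, -0.839), v₂ = (-0.397, -0.185, -0.899).
n = v₁ × v₂ = (-0.317, -0.460, 0.235) (taken with n_z > 0).
tan δ = √(n_x²+n_y²)/n_z = 0.559/0.235, so δ = 67.2°.
Dip direction = azimuth of (n_x, n_y) = atan2(-0.317, -0.460) = 215°.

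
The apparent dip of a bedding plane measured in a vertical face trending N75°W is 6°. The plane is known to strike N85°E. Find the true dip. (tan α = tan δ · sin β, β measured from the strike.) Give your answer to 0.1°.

β = acute angle between strike N85°E and section N75°W = 20°.
tan(true dip) = tan 6° / sin 20° = 0.3073
δ = arctan(0.3073) = 17.08°

17.1°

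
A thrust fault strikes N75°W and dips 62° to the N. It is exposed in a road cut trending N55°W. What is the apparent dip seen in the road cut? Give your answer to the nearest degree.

33°

The strike is N75°W and the section trends N55°W; the acute angle between them is β = 20°.
tan α = tan 62° × sin 20° = 1.8807 × 0.3420 = 0.6432
apparent dip = arctan 0.6432 = 32.75°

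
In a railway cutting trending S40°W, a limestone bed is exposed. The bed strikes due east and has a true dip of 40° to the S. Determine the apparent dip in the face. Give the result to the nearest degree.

Angle between strike (due east) and section (S40°W): β = 50°.
tan(apparent dip) = tan 40° · sin 50° = 0.6428
α = arctan(0.6428) = 32.73°

33°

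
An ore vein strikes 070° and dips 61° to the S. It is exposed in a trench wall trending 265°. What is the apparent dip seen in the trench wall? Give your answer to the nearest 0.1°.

25.0°

The strike is 070° and the section trends 265°; the acute angle between them is β = 15°.
tan(apparent dip) = tan 61° · sin 15° = 0.4669
α = arctan(0.4669) = 25.03°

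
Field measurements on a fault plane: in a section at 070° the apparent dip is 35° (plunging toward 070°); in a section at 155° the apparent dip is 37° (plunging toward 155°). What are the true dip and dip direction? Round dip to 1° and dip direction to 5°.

The two traces are lines in the plane: v₁ = (sin 70°·cos 35°, cos 70°·cos 35°, −sin 35°), v₂ = (sin 155°·cos 37°, cos 155°·cos 37°, −sin 37°).
Cross product v₁ × v₂ gives the pole to the plane: n ∝ (0.584, -0.270, 0.652).
Dip δ = arctan(|n_h|/n_z) = arctan(0.643/0.652) = 44.6°.
Dip direction = atan2(0.584, -0.270) = 115° (azimuth of n's horizontal projection).

true dip 45°, dip direction 115°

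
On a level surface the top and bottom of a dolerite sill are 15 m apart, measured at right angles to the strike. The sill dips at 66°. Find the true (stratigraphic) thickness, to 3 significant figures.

13.7 m

True thickness t = w · sin(dip) = 15 × sin 66°
t = 15 × 0.9135 = 13.703 m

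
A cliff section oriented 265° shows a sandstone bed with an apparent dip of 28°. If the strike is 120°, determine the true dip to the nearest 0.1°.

42.8°

β = acute angle between strike 120° and section 265° = 35°.
tan δ = tan α / sin β = tan 28° / sin 35° = 0.5317 / 0.5736 = 0.9270
δ = arctan(0.9270) = 42.83°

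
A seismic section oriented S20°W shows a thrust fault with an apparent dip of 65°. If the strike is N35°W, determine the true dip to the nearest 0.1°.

69.1°

β = acute angle between strike N35°W and section S20°W = 55°.
tan(true dip) = tan 65° / sin 55° = 2.6180
δ = arctan(2.6180) = 69.09°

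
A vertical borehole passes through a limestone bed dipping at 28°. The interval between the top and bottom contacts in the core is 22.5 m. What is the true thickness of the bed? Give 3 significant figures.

True thickness t = h · cos(dip) = 22.5 × cos 28°
t = 22.5 × 0.8829 = 19.866 m

19.9 m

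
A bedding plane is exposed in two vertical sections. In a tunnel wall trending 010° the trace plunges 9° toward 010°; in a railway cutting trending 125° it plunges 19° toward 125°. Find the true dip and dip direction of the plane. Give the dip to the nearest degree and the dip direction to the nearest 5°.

The two traces are lines in the plane: v₁ = (sin 10°·cos 9°, cos 10°·cos 9°, −sin 9°), v₂ = (sin 125°·cos 19°, cos 125°·cos 19°, −sin 19°).
n = v₁ × v₂ = (0.402, 0.065, 0.846) (taken with n_z > 0).
Dip δ = arctan(|n_h|/n_z) = arctan(0.407/0.846) = 25.7°.
Dip direction = atan2(0.402, 0.065) = 81° (azimuth of n's horizontal projection).

true dip 26°, dip direction 080°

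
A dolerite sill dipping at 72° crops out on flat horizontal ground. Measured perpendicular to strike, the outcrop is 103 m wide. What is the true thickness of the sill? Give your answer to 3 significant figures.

True thickness t = w · sin(dip) = 103 × sin 72°
t = 103 × 0.9511 = 97.959 m

98.0 m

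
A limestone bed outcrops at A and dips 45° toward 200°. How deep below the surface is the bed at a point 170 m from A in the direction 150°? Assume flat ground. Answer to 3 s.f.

The hole lies 50° from the dip direction, so the down-dip offset is 170 × cos 50° = 109.27 m.
Depth = down-dip offset × tan(dip) = 109.27 × tan 45° = 109.27 × 1.0000
Depth = 109.27 m

109 m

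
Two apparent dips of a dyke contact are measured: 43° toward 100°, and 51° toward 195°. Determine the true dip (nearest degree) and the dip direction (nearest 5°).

true dip 58°, dip direction 155°

Each apparent-dip line lies in the plane. As unit vectors (x east, y north, z up), v₁ plunges 43°→100° and v₂ plunges 51°→195°.
Cross product v₁ × v₂ gives the pole to the plane: n ∝ (0.316, -0.671, 0.459).
Dip δ = arctan(|n_h|/n_z) = arctan(0.741/0.459) = 58.3°.
Dip direction = azimuth of (n_x, n_y) = atan2(0.316, -0.671) = 155°.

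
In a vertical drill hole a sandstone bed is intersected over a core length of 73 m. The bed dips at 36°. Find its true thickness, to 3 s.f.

59.1 m

True thickness t = h · cos(dip) = 73 × cos 36°
t = 73 × 0.8090 = 59.058 m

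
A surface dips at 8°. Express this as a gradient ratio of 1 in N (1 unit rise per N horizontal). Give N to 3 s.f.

1 in 7.12

1 : N means tan θ = 1/N, so N = 1/tan 8° = 1/0.1405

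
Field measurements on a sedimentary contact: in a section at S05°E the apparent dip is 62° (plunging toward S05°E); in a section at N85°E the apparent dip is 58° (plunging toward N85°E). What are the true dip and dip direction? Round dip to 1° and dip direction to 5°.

The two traces are lines in the plane: v₁ = (sin 175°·cos 62°, cos 175°·cos 62°, −sin 62°), v₂ = (sin 85°·cos 58°, cos 85°·cos 58°, −sin 58°).
n = v₁ × v₂ = (0.437, -0.431, 0.249) (taken with n_z > 0).
Dip δ = arctan(|n_h|/n_z) = arctan(0.614/0.249) = 68.0°.
Dip direction = atan2(0.437, -0.431) = 135° (azimuth of n's horizontal projection).

true dip 68°, dip direction 135°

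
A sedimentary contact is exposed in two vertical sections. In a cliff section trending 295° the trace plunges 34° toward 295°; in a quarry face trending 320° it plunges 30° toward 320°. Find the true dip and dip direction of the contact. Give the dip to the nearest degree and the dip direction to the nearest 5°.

true dip 34°, dip direction 290°

Each apparent-dip line lies in the plane. As unit vectors (x east, y north, z up), v₁ plunges 34°→295° and v₂ plunges 30°→320°.
The plane normal is n = v₁ × v₂ ∝ (-0.196, 0.064, 0.303).
Dip δ = arctan(|n_h|/n_z) = arctan(0.206/0.303) = 34.2°.
Dip direction = atan2(-0.196, 0.064) = 288° (azimuth of n's horizontal projection).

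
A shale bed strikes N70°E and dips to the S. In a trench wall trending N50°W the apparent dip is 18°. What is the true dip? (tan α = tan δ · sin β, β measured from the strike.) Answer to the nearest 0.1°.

20.6°

The section is 60° from the strike.
tan(true dip) = tan 18° / sin 60° = 0.3752
true dip = arctan 0.3752 = 20.57°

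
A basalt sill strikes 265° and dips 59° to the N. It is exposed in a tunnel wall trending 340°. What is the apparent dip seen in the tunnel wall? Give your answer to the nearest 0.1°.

58.1°

The strike is 265° and the section trends 340°; the acute angle between them is β = 75°.
tan α = tan 59° × sin 75° = 1.6643 × 0.9659 = 1.6076
apparent dip = arctan 1.6076 = 58.12°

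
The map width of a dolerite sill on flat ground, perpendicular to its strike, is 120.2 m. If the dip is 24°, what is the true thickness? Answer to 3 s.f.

48.9 m

True thickness t = w · sin(dip) = 120.2 × sin 24°
t = 120.2 × 0.4067 = 48.890 m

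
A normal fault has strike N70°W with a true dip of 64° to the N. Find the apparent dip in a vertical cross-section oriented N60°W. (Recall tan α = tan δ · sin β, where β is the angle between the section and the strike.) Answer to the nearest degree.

20°

The section lies 10° from the strike.
tan α = tan 64° × sin 10° = 2.0503 × 0.1736 = 0.3560
apparent dip = arctan 0.3560 = 19.60°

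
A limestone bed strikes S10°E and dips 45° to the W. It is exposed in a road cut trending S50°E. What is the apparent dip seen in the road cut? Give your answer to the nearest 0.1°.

The strike is S10°E and the section trends S50°E; the acute angle between them is β = 40°.
tan α = tan 45° × sin 40° = 1.0000 × 0.6428 = 0.6428
α = arctan(0.6428) = 32.73°

32.7°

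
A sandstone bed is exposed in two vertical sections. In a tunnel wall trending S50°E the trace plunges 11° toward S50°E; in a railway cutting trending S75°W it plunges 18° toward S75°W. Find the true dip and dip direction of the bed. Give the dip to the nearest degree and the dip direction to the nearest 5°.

The two traces are lines in the plane: v₁ = (sin 130°·cos 11°, cos 130°·cos 11°, −sin 11°), v₂ = (sin 255°·cos 18°, cos 255°·cos 18°, −sin 18°).
Cross product v₁ × v₂ gives the pole to the plane: n ∝ (-0.148, -0.408, 0.765).
True dip = arccos(n_z / |n|) = arccos(0.8699) = 29.6°.
The horizontal component of n points toward azimuth atan2(n_x, n_y) = 200°, the dip direction.

true dip 30°, dip direction 200°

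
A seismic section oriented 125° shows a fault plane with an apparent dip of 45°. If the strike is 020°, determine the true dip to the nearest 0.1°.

46.0°

The section is 75° from the strike.
tan δ = tan α / sin β = tan 45° / sin 75° = 1.0000 / 0.9659 = 1.0353
δ = arctan(1.0353) = 45.99°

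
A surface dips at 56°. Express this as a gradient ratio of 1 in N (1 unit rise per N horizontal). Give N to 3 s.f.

1 : N means tan θ = 1/N, so N = 1/tan 56° = 1/1.4826

1 in 0.675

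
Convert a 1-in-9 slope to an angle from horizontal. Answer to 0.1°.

tan θ = 1/9 = 0.1111
θ = arctan(0.1111) = 6.34°

6.3°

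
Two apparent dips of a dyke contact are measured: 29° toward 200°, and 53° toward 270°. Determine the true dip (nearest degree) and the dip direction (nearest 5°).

true dip 53°, dip direction 265°

Represent each trace as a vector plunging at its apparent dip toward its trend (east-north-up frame): v₁ = (-0.299, -0.822, -0.485), v₂ = (-0.602, -0.000, -0.799).
Cross product v₁ × v₂ gives the pole to the plane: n ∝ (-0.656, -0.053, 0.495).
True dip = arccos(n_z / |n|) = arccos(0.6006) = 53.1°.
Dip direction = atan2(-0.656, -0.053) = 265° (azimuth of n's horizontal projection).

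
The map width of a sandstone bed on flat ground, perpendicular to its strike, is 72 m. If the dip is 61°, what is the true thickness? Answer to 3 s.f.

True thickness t = w · sin(dip) = 72 × sin 61°
t = 72 × 0.8746 = 62.973 m

63.0 m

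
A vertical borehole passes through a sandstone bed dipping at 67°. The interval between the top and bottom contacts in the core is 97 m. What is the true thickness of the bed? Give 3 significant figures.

True thickness t = h · cos(dip) = 97 × cos 67°
t = 97 × 0.3907 = 37.901 m

37.9 m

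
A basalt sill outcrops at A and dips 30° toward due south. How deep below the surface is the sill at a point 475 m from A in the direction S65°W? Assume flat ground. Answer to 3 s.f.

116 m

The hole lies 65° from the dip direction, so the down-dip offset is 475 × cos 65° = 200.74 m.
Depth = down-dip offset × tan(dip) = 200.74 × tan 30° = 200.74 × 0.5774
Depth = 115.90 m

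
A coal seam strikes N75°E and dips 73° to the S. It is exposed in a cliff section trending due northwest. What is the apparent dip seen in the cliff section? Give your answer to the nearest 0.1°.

70.6°

Angle between strike (N75°E) and section (due northwest): β = 60°.
tan α = tan 73° × sin 60° = 3.2709 × 0.8660 = 2.8326
α = arctan(2.8326) = 70.56°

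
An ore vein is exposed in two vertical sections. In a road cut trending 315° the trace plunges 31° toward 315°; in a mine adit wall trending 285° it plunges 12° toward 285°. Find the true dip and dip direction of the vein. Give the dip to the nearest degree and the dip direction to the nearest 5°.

true dip 41°, dip direction 000°

The two traces are lines in the plane: v₁ = (sin 315°·cos 31°, cos 315°·cos 31°, −sin 31°), v₂ = (sin 285°·cos 12°, cos 285°·cos 12°, −sin 12°).
The plane normal is n = v₁ × v₂ ∝ (0.004, 0.361, 0.419).
tan δ = √(n_x²+n_y²)/n_z = 0.361/0.419, so δ = 40.7°.
Dip direction = azimuth of (n_x, n_y) = atan2(0.004, 0.361) = 1°.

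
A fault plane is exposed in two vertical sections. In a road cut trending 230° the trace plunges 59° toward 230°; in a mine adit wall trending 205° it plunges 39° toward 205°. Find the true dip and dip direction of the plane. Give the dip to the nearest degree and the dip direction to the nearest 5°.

The two traces are lines in the plane: v₁ = (sin 230°·cos 59°, cos 230°·cos 59°, −sin 59°), v₂ = (sin 205°·cos 39°, cos 205°·cos 39°, −sin 39°).
The plane normal is n = v₁ × v₂ ∝ (-0.395, 0.033, 0.169).
Dip δ = arctan(|n_h|/n_z) = arctan(0.397/0.169) = 66.9°.
Dip direction = azimuth of (n_x, n_y) = atan2(-0.395, 0.033) = 275°.

true dip 67°, dip direction 275°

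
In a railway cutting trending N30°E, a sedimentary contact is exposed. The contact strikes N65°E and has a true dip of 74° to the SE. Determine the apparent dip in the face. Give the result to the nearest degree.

The section lies 35° from the strike.
tan(apparent dip) = tan 74° · sin 35° = 2.0003
α = arctan(2.0003) = 63.44°

63°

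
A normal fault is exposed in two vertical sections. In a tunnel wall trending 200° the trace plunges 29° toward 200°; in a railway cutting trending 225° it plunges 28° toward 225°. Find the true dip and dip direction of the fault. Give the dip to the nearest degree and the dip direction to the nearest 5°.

Represent each trace as a vector plunging at its apparent dip toward its trend (east-north-up frame): v₁ = (-0.299, -0.822, -0.485), v₂ = (-0.624, -0.624, -0.469).
The plane normal is n = v₁ × v₂ ∝ (-0.083, -0.162, 0.326).
tan δ = √(n_x²+n_y²)/n_z = 0.182/0.326, so δ = 29.2°.
Dip direction = azimuth of (n_x, n_y) = atan2(-0.083, -0.162) = 207°.

true dip 29°, dip direction 205°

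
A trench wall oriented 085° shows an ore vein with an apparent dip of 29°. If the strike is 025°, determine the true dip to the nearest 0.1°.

β = acute angle between strike 025° and section 085° = 60°.
tan(true dip) = tan 29° / sin 60° = 0.6401
δ = arctan(0.6401) = 32.62°

32.6°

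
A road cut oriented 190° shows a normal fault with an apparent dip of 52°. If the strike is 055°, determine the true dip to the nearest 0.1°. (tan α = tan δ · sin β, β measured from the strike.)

The section is 45° from the strike.
tan(true dip) = tan 52° / sin 45° = 1.8101
δ = arctan(1.8101) = 61.08°

61.1°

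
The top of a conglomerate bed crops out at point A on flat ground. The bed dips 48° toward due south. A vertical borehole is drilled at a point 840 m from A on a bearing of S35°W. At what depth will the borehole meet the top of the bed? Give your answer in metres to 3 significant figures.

The hole lies 35° from the dip direction, so the down-dip offset is 840 × cos 35° = 688.09 m.
Depth = down-dip offset × tan(dip) = 688.09 × tan 48° = 688.09 × 1.1106
Depth = 764.20 m

764 m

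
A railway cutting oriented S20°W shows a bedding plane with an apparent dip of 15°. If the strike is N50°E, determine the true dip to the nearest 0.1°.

28.2°

The section is 30° from the strike.
tan δ = tan α / sin β = tan 15° / sin 30° = 0.2679 / 0.5000 = 0.5359
true dip = arctan 0.5359 = 28.19°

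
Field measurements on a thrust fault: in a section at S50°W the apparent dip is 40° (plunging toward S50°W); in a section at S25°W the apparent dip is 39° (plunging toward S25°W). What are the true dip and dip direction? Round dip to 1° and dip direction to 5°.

Represent each trace as a vector plunging at its apparent dip toward its trend (east-north-up frame): v₁ = (-0.587, -0.492, -0.643), v₂ = (-0.328, -0.704, -0.629).
n = v₁ × v₂ = (-0.143, -0.158, 0.252) (taken with n_z > 0).
tan δ = √(n_x²+n_y²)/n_z = 0.213/0.252, so δ = 40.3°.
Dip direction = atan2(-0.143, -0.158) = 222° (azimuth of n's horizontal projection).

true dip 40°, dip direction 220°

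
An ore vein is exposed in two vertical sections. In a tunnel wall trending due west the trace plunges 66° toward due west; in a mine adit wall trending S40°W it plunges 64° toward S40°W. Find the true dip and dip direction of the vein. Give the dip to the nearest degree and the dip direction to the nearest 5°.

Represent each trace as a vector plunging at its apparent dip toward its trend (east-north-up frame): v₁ = (-0.407, -0.000, -0.914), v₂ = (-0.282, -0.336, -0.899).
n = v₁ × v₂ = (-0.307, -0.108, 0.137) (taken with n_z > 0).
True dip = arccos(n_z / |n|) = arccos(0.3872) = 67.2°.
The horizontal component of n points toward azimuth atan2(n_x, n_y) = 251°, the dip direction.

true dip 67°, dip direction 250°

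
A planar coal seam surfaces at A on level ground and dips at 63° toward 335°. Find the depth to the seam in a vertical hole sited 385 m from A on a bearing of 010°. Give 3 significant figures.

619 m

The hole lies 35° from the dip direction, so the down-dip offset is 385 × cos 35° = 315.37 m.
Depth = down-dip offset × tan(dip) = 315.37 × tan 63° = 315.37 × 1.9626
Depth = 618.96 m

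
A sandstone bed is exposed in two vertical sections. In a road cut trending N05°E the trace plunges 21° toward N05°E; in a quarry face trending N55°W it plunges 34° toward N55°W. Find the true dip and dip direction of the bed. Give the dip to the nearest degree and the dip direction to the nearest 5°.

Represent each trace as a vector plunging at its apparent dip toward its trend (east-north-up frame): v₁ = (0.081, 0.930, -0.358), v₂ = (-0.679, 0.476, -0.559).
n = v₁ × v₂ = (-0.350, 0.289, 0.670) (taken with n_z > 0).
Dip δ = arctan(|n_h|/n_z) = arctan(0.454/0.670) = 34.1°.
Dip direction = azimuth of (n_x, n_y) = atan2(-0.350, 0.289) = 310°.

true dip 34°, dip direction 310°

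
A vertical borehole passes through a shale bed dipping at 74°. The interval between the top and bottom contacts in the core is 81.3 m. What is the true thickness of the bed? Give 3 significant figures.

True thickness t = h · cos(dip) = 81.3 × cos 74°
t = 81.3 × 0.2756 = 22.409 m

22.4 m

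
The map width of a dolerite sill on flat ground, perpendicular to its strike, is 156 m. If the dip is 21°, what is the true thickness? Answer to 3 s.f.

55.9 m

True thickness t = w · sin(dip) = 156 × sin 21°
t = 156 × 0.3584 = 55.905 m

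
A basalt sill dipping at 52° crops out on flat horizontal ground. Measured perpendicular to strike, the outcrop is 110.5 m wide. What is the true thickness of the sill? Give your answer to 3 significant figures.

True thickness t = w · sin(dip) = 110.5 × sin 52°
t = 110.5 × 0.7880 = 87.075 m

87.1 m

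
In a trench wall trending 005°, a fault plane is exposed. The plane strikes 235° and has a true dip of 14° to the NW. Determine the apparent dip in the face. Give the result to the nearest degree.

The section lies 50° from the strike.
tan(apparent dip) = tan 14° · sin 50° = 0.1910
α = arctan(0.1910) = 10.81°

11°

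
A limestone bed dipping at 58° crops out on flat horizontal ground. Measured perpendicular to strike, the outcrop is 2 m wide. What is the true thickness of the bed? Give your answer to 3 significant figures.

1.70 m

True thickness t = w · sin(dip) = 2 × sin 58°
t = 2 × 0.8480 = 1.696 m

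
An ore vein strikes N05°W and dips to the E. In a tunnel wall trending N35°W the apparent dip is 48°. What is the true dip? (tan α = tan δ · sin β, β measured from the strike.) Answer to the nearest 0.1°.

The section is 30° from the strike.
tan δ = tan α / sin β = tan 48° / sin 30° = 1.1106 / 0.5000 = 2.2212
true dip = arctan 2.2212 = 65.76°

65.8°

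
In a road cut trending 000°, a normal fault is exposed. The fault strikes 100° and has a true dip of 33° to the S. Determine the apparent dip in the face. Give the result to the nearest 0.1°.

32.6°

Angle between strike (100°) and section (000°): β = 80°.
tan(apparent dip) = tan 33° · sin 80° = 0.6395
apparent dip = arctan 0.6395 = 32.60°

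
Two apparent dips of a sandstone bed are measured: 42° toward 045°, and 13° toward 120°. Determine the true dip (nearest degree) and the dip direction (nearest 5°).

true dip 42°, dip direction 045°

The two traces are lines in the plane: v₁ = (sin 45°·cos 42°, cos 45°·cos 42°, −sin 42°), v₂ = (sin 120°·cos 13°, cos 120°·cos 13°, −sin 13°).
n = v₁ × v₂ = (0.444, 0.446, 0.699) (taken with n_z > 0).
tan δ = √(n_x²+n_y²)/n_z = 0.630/0.699, so δ = 42.0°.
Dip direction = atan2(0.444, 0.446) = 45° (azimuth of n's horizontal projection).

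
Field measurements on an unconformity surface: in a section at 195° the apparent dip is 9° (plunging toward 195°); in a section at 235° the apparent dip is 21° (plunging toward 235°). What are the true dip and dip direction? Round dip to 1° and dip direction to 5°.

Represent each trace as a vector plunging at its apparent dip toward its trend (east-north-up frame): v₁ = (-0.256, -0.954, -0.156), v₂ = (-0.765, -0.535, -0.358).
Cross product v₁ × v₂ gives the pole to the plane: n ∝ (-0.258, -0.028, 0.593).
Dip δ = arctan(|n_h|/n_z) = arctan(0.260/0.593) = 23.7°.
Dip direction = azimuth of (n_x, n_y) = atan2(-0.258, -0.028) = 264°.

true dip 24°, dip direction 265°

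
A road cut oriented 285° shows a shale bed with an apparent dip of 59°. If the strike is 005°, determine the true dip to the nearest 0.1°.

β = acute angle between strike 005° and section 285° = 80°.
tan δ = tan α / sin β = tan 59° / sin 80° = 1.6643 / 0.9848 = 1.6900
δ = arctan(1.6900) = 59.39°

59.4°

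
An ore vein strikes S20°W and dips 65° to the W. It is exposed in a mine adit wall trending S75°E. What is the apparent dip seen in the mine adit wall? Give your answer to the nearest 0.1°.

The section lies 85° from the strike.
tan(apparent dip) = tan 65° · sin 85° = 2.1363
α = arctan(2.1363) = 64.92°

64.9°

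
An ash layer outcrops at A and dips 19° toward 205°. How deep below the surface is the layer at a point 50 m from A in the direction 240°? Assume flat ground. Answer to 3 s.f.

The hole lies 35° from the dip direction, so the down-dip offset is 50 × cos 35° = 40.96 m.
Depth = down-dip offset × tan(dip) = 40.96 × tan 19° = 40.96 × 0.3443
Depth = 14.10 m

14.1 m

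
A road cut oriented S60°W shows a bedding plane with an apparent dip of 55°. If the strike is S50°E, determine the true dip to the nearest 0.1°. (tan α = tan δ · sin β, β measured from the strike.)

56.7°

β = acute angle between strike S50°E and section S60°W = 70°.
tan δ = tan α / sin β = tan 55° / sin 70° = 1.4281 / 0.9397 = 1.5198
true dip = arctan 1.5198 = 56.66°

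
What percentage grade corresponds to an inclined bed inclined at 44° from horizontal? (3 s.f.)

96.6%

grade % = 100 × tan 44° = 100 × 0.9657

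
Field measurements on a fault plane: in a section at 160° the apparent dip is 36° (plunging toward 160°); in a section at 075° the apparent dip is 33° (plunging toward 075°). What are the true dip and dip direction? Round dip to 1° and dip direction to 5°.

true dip 43°, dip direction 120°

Represent each trace as a vector plunging at its apparent dip toward its trend (east-north-up frame): v₁ = (0.277, -0.760, -0.588), v₂ = (0.810, 0.217, -0.545).
n = v₁ × v₂ = (0.542, -0.325, 0.676) (taken with n_z > 0).
Dip δ = arctan(|n_h|/n_z) = arctan(0.632/0.676) = 43.1°.
The horizontal component of n points toward azimuth atan2(n_x, n_y) = 121°, the dip direction.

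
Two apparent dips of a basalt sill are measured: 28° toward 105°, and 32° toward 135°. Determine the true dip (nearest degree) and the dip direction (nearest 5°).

Each apparent-dip line lies in the plane. As unit vectors (x east, y north, z up), v₁ plunges 28°→105° and v₂ plunges 32°→135°.
Cross product v₁ × v₂ gives the pole to the plane: n ∝ (0.160, -0.170, 0.374).
True dip = arccos(n_z / |n|) = arccos(0.8479) = 32.0°.
The horizontal component of n points toward azimuth atan2(n_x, n_y) = 137°, the dip direction.

true dip 32°, dip direction 135°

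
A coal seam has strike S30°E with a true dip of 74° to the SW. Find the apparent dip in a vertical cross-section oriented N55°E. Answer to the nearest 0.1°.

73.9°

Angle between strike (S30°E) and section (N55°E): β = 85°.
tan(apparent dip) = tan 74° · sin 85° = 3.4741
α = arctan(3.4741) = 73.94°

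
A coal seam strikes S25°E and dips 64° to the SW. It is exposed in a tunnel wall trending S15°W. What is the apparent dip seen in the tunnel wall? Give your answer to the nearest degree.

The strike is S25°E and the section trends S15°W; the acute angle between them is β = 40°.
tan α = tan 64° × sin 40° = 2.0503 × 0.6428 = 1.3179
α = arctan(1.3179) = 52.81°

53°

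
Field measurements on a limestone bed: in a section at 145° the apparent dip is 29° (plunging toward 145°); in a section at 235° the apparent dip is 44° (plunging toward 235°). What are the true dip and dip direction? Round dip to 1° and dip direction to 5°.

The two traces are lines in the plane: v₁ = (sin 145°·cos 29°, cos 145°·cos 29°, −sin 29°), v₂ = (sin 235°·cos 44°, cos 235°·cos 44°, −sin 44°).
The plane normal is n = v₁ × v₂ ∝ (-0.298, -0.634, 0.629).
True dip = arccos(n_z / |n|) = arccos(0.6682) = 48.1°.
The horizontal component of n points toward azimuth atan2(n_x, n_y) = 205°, the dip direction.

true dip 48°, dip direction 205°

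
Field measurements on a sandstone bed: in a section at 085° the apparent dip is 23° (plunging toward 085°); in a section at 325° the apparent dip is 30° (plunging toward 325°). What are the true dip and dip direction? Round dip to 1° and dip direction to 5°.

Represent each trace as a vector plunging at its apparent dip toward its trend (east-north-up frame): v₁ = (0.917, 0.080, -0.391), v₂ = (-0.497, 0.709, -0.500).
The plane normal is n = v₁ × v₂ ∝ (0.237, 0.653, 0.690).
Dip δ = arctan(|n_h|/n_z) = arctan(0.694/0.690) = 45.2°.
Dip direction = azimuth of (n_x, n_y) = atan2(0.237, 0.653) = 20°.

true dip 45°, dip direction 020°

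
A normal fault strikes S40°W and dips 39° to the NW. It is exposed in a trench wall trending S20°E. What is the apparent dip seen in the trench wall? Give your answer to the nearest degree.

The strike is S40°W and the section trends S20°E; the acute angle between them is β = 60°.
tan(apparent dip) = tan 39° · sin 60° = 0.7013
apparent dip = arctan 0.7013 = 35.04°

35°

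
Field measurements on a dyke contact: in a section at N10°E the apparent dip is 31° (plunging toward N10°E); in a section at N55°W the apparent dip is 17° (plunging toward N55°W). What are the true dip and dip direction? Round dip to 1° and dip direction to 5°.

true dip 31°, dip direction 005°

Each apparent-dip line lies in the plane. As unit vectors (x east, y north, z up), v₁ plunges 31°→N10°E and v₂ plunges 17°→N55°W.
n = v₁ × v₂ = (0.036, 0.447, 0.743) (taken with n_z > 0).
tan δ = √(n_x²+n_y²)/n_z = 0.448/0.743, so δ = 31.1°.
Dip direction = azimuth of (n_x, n_y) = atan2(0.036, 0.447) = 5°.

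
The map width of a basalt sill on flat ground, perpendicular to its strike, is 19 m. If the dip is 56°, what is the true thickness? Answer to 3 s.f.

True thickness t = w · sin(dip) = 19 × sin 56°
t = 19 × 0.8290 = 15.752 m

15.8 m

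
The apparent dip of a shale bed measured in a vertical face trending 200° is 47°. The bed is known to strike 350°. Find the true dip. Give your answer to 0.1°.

β = acute angle between strike 350° and section 200° = 30°.
tan(true dip) = tan 47° / sin 30° = 2.1447
true dip = arctan 2.1447 = 65.00°

65.0°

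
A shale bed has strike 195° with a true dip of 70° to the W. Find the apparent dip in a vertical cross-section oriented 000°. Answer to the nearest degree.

The strike is 195° and the section trends 000°; the acute angle between them is β = 15°.
tan α = tan 70° × sin 15° = 2.7475 × 0.2588 = 0.7111
α = arctan(0.7111) = 35.42°

35°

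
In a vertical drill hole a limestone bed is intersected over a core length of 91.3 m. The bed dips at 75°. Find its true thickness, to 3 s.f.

23.6 m

True thickness t = h · cos(dip) = 91.3 × cos 75°
t = 91.3 × 0.2588 = 23.630 m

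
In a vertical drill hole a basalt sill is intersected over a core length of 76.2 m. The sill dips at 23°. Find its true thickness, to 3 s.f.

70.1 m

True thickness t = h · cos(dip) = 76.2 × cos 23°
t = 76.2 × 0.9205 = 70.142 m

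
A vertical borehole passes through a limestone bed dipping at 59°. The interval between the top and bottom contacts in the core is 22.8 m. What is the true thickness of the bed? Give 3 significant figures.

True thickness t = h · cos(dip) = 22.8 × cos 59°
t = 22.8 × 0.5150 = 11.743 m

11.7 m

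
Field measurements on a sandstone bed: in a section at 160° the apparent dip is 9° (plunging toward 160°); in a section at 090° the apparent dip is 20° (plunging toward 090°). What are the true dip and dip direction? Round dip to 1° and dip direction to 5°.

true dip 20°, dip direction 095°

Represent each trace as a vector plunging at its apparent dip toward its trend (east-north-up frame): v₁ = (0.338, -0.928, -0.156), v₂ = (0.940, 0.000, -0.342).
The plane normal is n = v₁ × v₂ ∝ (0.317, -0.031, 0.872).
tan δ = √(n_x²+n_y²)/n_z = 0.319/0.872, so δ = 20.1°.
The horizontal component of n points toward azimuth atan2(n_x, n_y) = 96°, the dip direction.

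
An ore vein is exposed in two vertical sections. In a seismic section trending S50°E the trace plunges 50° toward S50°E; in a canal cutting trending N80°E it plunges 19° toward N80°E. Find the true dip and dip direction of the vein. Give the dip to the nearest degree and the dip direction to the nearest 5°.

true dip 53°, dip direction 155°

Each apparent-dip line lies in the plane. As unit vectors (x east, y north, z up), v₁ plunges 50°→S50°E and v₂ plunges 19°→N80°E.
The plane normal is n = v₁ × v₂ ∝ (0.260, -0.553, 0.466).
tan δ = √(n_x²+n_y²)/n_z = 0.611/0.466, so δ = 52.7°.
The horizontal component of n points toward azimuth atan2(n_x, n_y) = 155°, the dip direction.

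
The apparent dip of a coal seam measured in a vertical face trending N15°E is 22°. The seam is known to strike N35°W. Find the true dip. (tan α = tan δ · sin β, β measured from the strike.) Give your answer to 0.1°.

β = acute angle between strike N35°W and section N15°E = 50°.
tan δ = tan α / sin β = tan 22° / sin 50° = 0.4040 / 0.7660 = 0.5274
δ = arctan(0.5274) = 27.81°

27.8°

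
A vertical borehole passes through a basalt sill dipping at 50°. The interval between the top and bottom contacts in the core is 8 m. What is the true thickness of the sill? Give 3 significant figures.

5.14 m

True thickness t = h · cos(dip) = 8 × cos 50°
t = 8 × 0.6428 = 5.142 m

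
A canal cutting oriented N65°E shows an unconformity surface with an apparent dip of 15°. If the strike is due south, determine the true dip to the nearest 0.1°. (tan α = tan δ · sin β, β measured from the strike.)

The section is 65° from the strike.
tan(true dip) = tan 15° / sin 65° = 0.2956
true dip = arctan 0.2956 = 16.47°

16.5°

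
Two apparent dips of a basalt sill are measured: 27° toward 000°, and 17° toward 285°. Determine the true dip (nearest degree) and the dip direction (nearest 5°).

Represent each trace as a vector plunging at its apparent dip toward its trend (east-north-up frame): v₁ = (0.000, 0.891, -0.454), v₂ = (-0.924, 0.248, -0.292).
The plane normal is n = v₁ × v₂ ∝ (-0.148, 0.419, 0.823).
True dip = arccos(n_z / |n|) = arccos(0.8798) = 28.4°.
Dip direction = atan2(-0.148, 0.419) = 341° (azimuth of n's horizontal projection).

true dip 28°, dip direction 340°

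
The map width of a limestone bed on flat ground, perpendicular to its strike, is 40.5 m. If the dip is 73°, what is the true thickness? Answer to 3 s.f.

True thickness t = w · sin(dip) = 40.5 × sin 73°
t = 40.5 × 0.9563 = 38.730 m

38.7 m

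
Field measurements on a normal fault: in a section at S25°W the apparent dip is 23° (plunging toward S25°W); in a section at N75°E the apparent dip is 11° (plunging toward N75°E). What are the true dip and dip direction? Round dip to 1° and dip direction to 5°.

true dip 37°, dip direction 150°

Each apparent-dip line lies in the plane. As unit vectors (x east, y north, z up), v₁ plunges 23°→S25°W and v₂ plunges 11°→N75°E.
Cross product v₁ × v₂ gives the pole to the plane: n ∝ (0.258, -0.445, 0.692).
tan δ = √(n_x²+n_y²)/n_z = 0.514/0.692, so δ = 36.6°.
The horizontal component of n points toward azimuth atan2(n_x, n_y) = 150°, the dip direction.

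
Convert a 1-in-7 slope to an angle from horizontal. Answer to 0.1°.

tan θ = 1/7 = 0.1429
θ = arctan(0.1429) = 8.13°

8.1°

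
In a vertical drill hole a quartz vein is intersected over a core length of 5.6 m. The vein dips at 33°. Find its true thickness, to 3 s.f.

True thickness t = h · cos(dip) = 5.6 × cos 33°
t = 5.6 × 0.8387 = 4.697 m

4.70 m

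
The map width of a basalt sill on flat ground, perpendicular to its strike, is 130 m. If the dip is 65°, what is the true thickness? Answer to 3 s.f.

118 m

True thickness t = w · sin(dip) = 130 × sin 65°
t = 130 × 0.9063 = 117.820 m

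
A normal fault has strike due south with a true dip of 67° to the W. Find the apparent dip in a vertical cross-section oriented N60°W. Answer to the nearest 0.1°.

The section lies 60° from the strike.
tan(apparent dip) = tan 67° · sin 60° = 2.0402
apparent dip = arctan 2.0402 = 63.89°

63.9°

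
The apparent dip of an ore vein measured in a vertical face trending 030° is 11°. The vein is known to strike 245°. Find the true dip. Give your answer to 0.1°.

18.7°

The section is 35° from the strike.
tan(true dip) = tan 11° / sin 35° = 0.3389
true dip = arctan 0.3389 = 18.72°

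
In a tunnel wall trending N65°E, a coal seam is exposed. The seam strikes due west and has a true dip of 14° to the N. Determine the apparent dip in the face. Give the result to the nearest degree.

6°

Angle between strike (due west) and section (N65°E): β = 25°.
tan α = tan 14° × sin 25° = 0.2493 × 0.4226 = 0.1054
α = arctan(0.1054) = 6.02°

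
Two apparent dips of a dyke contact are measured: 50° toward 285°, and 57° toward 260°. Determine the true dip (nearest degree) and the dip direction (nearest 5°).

Represent each trace as a vector plunging at its apparent dip toward its trend (east-north-up frame): v₁ = (-0.621, 0.166, -0.766), v₂ = (-0.536, -0.095, -0.839).
n = v₁ × v₂ = (-0.212, -0.110, 0.148) (taken with n_z > 0).
True dip = arccos(n_z / |n|) = arccos(0.5268) = 58.2°.
Dip direction = atan2(-0.212, -0.110) = 243° (azimuth of n's horizontal projection).

true dip 58°, dip direction 245°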